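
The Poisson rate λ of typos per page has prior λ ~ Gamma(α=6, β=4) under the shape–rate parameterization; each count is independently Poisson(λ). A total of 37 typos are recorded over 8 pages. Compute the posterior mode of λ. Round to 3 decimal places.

λ̂_MAP = 3.500

Σxᵢ = 37, n = 8.
Posterior ∝ λ^5e^(−4λ) · λ^37e^(−8λ) = λ^42e^(−12λ), i.e. Gamma(shape=43, rate=12).
The mode of a Gamma(a, b) with a ≥ 1 (shape–rate) is (a−1)/b = 42/12 ≈ 3.500.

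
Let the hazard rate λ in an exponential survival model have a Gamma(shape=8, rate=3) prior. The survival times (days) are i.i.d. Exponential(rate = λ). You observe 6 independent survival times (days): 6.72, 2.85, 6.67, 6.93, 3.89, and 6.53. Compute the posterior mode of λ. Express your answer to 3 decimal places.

The Exponential(rate=λ) likelihood is ∝ λ^n e^(−λΣtᵢ). Here n = 6 and Σtᵢ = 6.72 + 2.85 + 6.67 + 6.93 + 3.89 + 6.53 = 33.59.
Posterior ∝ λ^7e^(−3λ) · λ^6e^(−33.59λ) = λ^13e^(−36.59λ), i.e. Gamma(14, 36.59).
Mode = (a−1)/b = 13/36.59 ≈ 0.355.

λ̂_MAP = 0.355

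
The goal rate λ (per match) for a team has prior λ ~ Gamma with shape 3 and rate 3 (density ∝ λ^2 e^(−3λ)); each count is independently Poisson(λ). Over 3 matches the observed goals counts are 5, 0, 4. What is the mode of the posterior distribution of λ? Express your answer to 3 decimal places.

Σxᵢ = 5+0+4 = 9, with n = 3.
Posterior ∝ λ^2e^(−3λ) · λ^9e^(−3λ) = λ^11e^(−6λ), i.e. Gamma(shape=12, rate=6).
The mode of a Gamma(a, b) with a ≥ 1 (shape–rate) is (a−1)/b = 11/6 ≈ 1.833.

λ̂_MAP = 1.833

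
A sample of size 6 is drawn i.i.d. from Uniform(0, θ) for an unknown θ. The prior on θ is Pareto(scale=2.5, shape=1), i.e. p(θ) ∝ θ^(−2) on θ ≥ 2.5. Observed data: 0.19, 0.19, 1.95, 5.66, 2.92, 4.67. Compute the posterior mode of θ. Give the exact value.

θ̂_MAP = 5.66

The Uniform(0, θ) likelihood is θ^(−n) for θ ≥ max(xᵢ), zero otherwise. Here max(xᵢ) = 5.66.
Posterior ∝ θ^(−2) · θ^(−6) = θ^(−8) on θ ≥ max(2.5, 5.66) = 5.66.
This density is strictly decreasing in θ, so the posterior mode lies at the lower boundary of the support.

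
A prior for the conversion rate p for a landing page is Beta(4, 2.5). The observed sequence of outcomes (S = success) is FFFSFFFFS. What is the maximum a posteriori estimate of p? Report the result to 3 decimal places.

Prior: Beta(4, 2.5).
Data: 2 successes in 9 trials (from the sequence). The binomial likelihood contributes p^2(1−p)^7, so the posterior is Beta(4+2, 2.5+7) = Beta(6, 9.5).
For Beta(a, b) with a, b > 1 the mode is (a−1)/(a+b−2) = 5/13.5 ≈ 0.370.

p̂_MAP = 0.370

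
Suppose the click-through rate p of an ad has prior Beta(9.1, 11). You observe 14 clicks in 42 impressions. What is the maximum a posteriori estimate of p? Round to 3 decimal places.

p̂_MAP = 0.368

Prior: Beta(9.1, 11).
Data: 14 successes in 42 trials. The binomial likelihood contributes p^14(1−p)^28, so the posterior is Beta(9.1+14, 11+28) = Beta(23.1, 39).
For Beta(a, b) with a, b > 1 the mode is (a−1)/(a+b−2) = 22.1/60.1 ≈ 0.368.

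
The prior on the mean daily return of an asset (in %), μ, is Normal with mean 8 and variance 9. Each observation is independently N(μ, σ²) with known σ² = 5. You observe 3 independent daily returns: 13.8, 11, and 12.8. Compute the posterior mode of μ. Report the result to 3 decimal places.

n = 3; x̄ = (13.8 + 11 + 12.8)/3 = 37.6/3 = 188/15 ≈ 12.5333.
For a Normal prior and Normal likelihood with known variance, the posterior is Normal; its mode equals its mean, the precision-weighted average.
Prior precision 1/σ₀² = 1/9; data precision n/σ² = 3/5 = 0.6.
μ̂ = ((1/9)·8 + 0.6·(188/15)) / (1/9 + 0.6) = (1892/225)/(32/45) = 11.825.

μ̂_MAP = 11.825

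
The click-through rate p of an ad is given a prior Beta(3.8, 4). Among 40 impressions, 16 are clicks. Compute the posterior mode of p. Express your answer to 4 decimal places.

Prior: Beta(3.8, 4).
Data: 16 successes in 40 trials. The binomial likelihood contributes p^16(1−p)^24, so the posterior is Beta(3.8+16, 4+24) = Beta(19.8, 28).
For Beta(a, b) with a, b > 1 the mode is (a−1)/(a+b−2) = 18.8/45.8 ≈ 0.4105.

p̂_MAP = 0.4105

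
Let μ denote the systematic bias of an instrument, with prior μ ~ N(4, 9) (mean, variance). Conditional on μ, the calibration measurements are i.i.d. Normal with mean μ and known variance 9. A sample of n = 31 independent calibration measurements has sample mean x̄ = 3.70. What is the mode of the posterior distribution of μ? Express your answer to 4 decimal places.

n = 31, x̄ = 3.70.
For a Normal prior and Normal likelihood with known variance, the posterior is Normal; its mode equals its mean, the precision-weighted average.
Prior precision 1/σ₀² = 1/9; data precision n/σ² = 31/9.
μ̂ = ((1/9)·4 + (31/9)·3.7) / (1/9 + 31/9) = (1187/90)/(32/9) = 3.709375 ≈ 3.7094.

μ̂_MAP = 3.7094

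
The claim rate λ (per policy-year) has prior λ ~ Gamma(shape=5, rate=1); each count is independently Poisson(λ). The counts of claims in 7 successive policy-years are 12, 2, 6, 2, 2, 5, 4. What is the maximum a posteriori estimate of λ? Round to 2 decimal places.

λ̂_MAP = 4.63

Σxᵢ = 12+2+6+2+2+5+4 = 33, with n = 7.
Posterior ∝ λ^4e^(−1λ) · λ^33e^(−7λ) = λ^37e^(−8λ), i.e. Gamma(shape=38, rate=8).
The mode of a Gamma(a, b) with a ≥ 1 (shape–rate) is (a−1)/b = 37/8 ≈ 4.63.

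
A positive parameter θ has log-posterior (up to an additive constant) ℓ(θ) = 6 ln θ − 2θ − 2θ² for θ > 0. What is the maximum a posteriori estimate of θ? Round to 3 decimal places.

ℓ'(θ) = 6/θ − 2 − 4θ. Setting this to zero and multiplying by θ: 4θ² + 2θ − 6 = 0.
θ = (−2 + √(2² + 4·4·6)) / (2·4) = (−2 + √100) / 8 = (−2 + 10)/8 = 1.
ℓ''(θ) = −6/θ² − 4 < 0, confirming a maximum.

θ̂_MAP = 1.000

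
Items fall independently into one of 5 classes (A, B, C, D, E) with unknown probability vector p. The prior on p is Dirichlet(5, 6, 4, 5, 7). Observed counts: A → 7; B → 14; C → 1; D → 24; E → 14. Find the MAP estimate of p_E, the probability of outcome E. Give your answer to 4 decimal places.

MAP estimate of p_E = 0.2439

The posterior is Dirichlet(αᵢ + nᵢ) = Dirichlet(12, 20, 5, 29, 21).
For a Dirichlet(a₁,…,a_K) with all aᵢ > 1, the mode has j-th component (aⱼ − 1)/(Σaᵢ − K).
Here Σaᵢ = 87 and K = 5, so p_E = (21 − 1)/(87 − 5) = 20/82 ≈ 0.2439.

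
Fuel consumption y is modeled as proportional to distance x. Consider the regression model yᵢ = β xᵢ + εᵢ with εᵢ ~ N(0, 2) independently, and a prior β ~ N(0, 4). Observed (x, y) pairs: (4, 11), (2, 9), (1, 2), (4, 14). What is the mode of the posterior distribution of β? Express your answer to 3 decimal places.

β̂_MAP = 3.200

log p(β | y) = −Σ(yᵢ − βxᵢ)²/(2·2) − β²/(2·4) + const.
Setting the derivative to zero: Σxᵢ(yᵢ − βxᵢ)/2 − β/4 = 0, so β = Σxᵢyᵢ / (Σxᵢ² + σ²/τ²).
Σxᵢyᵢ = 4·11 + 2·9 + 1·2 + 4·14 = 120; Σxᵢ² = 37; σ²/τ² = 0.5.
β̂_MAP = 120 / (37 + 0.5) = 120/37.5 ≈ 3.200.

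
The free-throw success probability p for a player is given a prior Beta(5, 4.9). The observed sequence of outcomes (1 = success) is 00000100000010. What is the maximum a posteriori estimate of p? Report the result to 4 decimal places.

p̂_MAP = 0.2740

Prior: Beta(5, 4.9).
Data: 2 successes in 14 trials (from the sequence). The binomial likelihood contributes p^2(1−p)^12, so the posterior is Beta(5+2, 4.9+12) = Beta(7, 16.9).
For Beta(a, b) with a, b > 1 the mode is (a−1)/(a+b−2) = 6/21.9 ≈ 0.2740.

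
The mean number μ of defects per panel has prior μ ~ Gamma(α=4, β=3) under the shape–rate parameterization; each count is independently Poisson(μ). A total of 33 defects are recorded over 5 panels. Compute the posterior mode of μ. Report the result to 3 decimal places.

μ̂_MAP = 4.500

Σxᵢ = 33, n = 5.
Posterior ∝ μ^3e^(−3μ) · μ^33e^(−5μ) = μ^36e^(−8μ), i.e. Gamma(shape=37, rate=8).
The mode of a Gamma(a, b) with a ≥ 1 (shape–rate) is (a−1)/b = 36/8 ≈ 4.500.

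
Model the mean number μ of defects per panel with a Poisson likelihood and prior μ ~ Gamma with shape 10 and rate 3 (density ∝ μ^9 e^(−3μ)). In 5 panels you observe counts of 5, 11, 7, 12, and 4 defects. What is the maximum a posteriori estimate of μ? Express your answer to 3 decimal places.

Σxᵢ = 5+11+7+12+4 = 39, with n = 5.
Posterior ∝ μ^9e^(−3μ) · μ^39e^(−5μ) = μ^48e^(−8μ), i.e. Gamma(shape=49, rate=8).
The mode of a Gamma(a, b) with a ≥ 1 (shape–rate) is (a−1)/b = 48/8 ≈ 6.000.

μ̂_MAP = 6.000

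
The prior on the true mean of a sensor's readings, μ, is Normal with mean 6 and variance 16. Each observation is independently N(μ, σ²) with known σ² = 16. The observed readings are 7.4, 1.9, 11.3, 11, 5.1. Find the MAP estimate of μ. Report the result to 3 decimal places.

n = 5; x̄ = (7.4 + 1.9 + 11.3 + 11 + 5.1)/5 = 36.7/5 = 7.34.
For a Normal prior and Normal likelihood with known variance, the posterior is Normal; its mode equals its mean, the precision-weighted average.
Prior precision 1/σ₀² = 1/16 = 0.0625; data precision n/σ² = 5/16 = 0.3125.
μ̂ = (0.0625·6 + 0.3125·7.34) / (0.0625 + 0.3125) = 2.66875/0.375 = 427/60 ≈ 7.117.

μ̂_MAP = 7.117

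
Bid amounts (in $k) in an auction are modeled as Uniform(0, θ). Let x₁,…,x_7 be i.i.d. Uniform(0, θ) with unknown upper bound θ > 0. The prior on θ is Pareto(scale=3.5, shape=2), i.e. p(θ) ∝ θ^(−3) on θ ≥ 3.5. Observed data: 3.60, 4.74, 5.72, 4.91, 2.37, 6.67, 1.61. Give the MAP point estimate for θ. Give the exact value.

θ̂_MAP = 6.67

The Uniform(0, θ) likelihood is θ^(−n) for θ ≥ max(xᵢ), zero otherwise. Here max(xᵢ) = 6.67.
Posterior ∝ θ^(−3) · θ^(−7) = θ^(−10) on θ ≥ max(3.5, 6.67) = 6.67.
This density is strictly decreasing in θ, so the posterior mode lies at the lower boundary of the support.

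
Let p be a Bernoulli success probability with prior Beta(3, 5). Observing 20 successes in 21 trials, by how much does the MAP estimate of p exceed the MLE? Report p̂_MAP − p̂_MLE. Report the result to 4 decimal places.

Posterior is Beta(23, 6); MAP = (23−1)/(29−2) = 22/27 ≈ 0.81481.
MLE ignores the prior: p̂_MLE = k/n = 20/21 ≈ 0.95238.
Difference = 22/27 − 20/21 = -26/189 ≈ -0.1376.

MAP − MLE = -0.1376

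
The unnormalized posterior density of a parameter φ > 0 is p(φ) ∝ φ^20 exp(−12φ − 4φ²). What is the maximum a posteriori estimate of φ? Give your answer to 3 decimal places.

ℓ'(φ) = 20/φ − 12 − 8φ. Setting this to zero and multiplying by φ: 8φ² + 12φ − 20 = 0.
φ = (−12 + √(12² + 4·8·20)) / (2·8) = (−12 + √784) / 16 = (−12 + 28)/16 = 1.
ℓ''(φ) = −20/φ² − 8 < 0, confirming a maximum.

φ̂_MAP = 1.000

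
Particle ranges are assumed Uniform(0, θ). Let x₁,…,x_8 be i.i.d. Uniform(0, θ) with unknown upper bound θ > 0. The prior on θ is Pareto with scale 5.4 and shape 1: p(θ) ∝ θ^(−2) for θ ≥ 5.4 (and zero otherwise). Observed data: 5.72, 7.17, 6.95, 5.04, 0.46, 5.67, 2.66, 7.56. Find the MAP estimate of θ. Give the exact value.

θ̂_MAP = 7.56

The Uniform(0, θ) likelihood is θ^(−n) for θ ≥ max(xᵢ), zero otherwise. Here max(xᵢ) = 7.56.
Posterior ∝ θ^(−2) · θ^(−8) = θ^(−10) on θ ≥ max(5.4, 7.56) = 7.56.
This density is strictly decreasing in θ, so the posterior mode lies at the lower boundary of the support.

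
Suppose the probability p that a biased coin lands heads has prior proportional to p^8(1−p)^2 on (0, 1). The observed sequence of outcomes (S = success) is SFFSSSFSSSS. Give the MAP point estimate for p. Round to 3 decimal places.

The prior density ∝ p^8(1−p)^2 is the kernel of Beta(9, 3).
Data: 8 successes in 11 trials (from the sequence). The binomial likelihood contributes p^8(1−p)^3, so the posterior is Beta(9+8, 3+3) = Beta(17, 6).
For Beta(a, b) with a, b > 1 the mode is (a−1)/(a+b−2) = 16/21 ≈ 0.762.

p̂_MAP = 0.762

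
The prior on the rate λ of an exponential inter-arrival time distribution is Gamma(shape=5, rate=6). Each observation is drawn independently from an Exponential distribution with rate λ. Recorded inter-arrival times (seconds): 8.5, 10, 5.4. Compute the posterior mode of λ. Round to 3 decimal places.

λ̂_MAP = 0.234

The Exponential(rate=λ) likelihood is ∝ λ^n e^(−λΣtᵢ). Here n = 3 and Σtᵢ = 8.5 + 10 + 5.4 = 23.9.
Posterior ∝ λ^4e^(−6λ) · λ^3e^(−23.9λ) = λ^7e^(−29.9λ), i.e. Gamma(8, 29.9).
Mode = (a−1)/b = 7/29.9 ≈ 0.234.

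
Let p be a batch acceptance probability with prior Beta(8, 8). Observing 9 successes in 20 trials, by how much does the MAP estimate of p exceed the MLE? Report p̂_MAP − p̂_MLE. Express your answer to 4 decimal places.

Posterior is Beta(17, 19); MAP = (17−1)/(36−2) = 16/34 ≈ 0.47059.
MLE ignores the prior: p̂_MLE = k/n = 9/20 ≈ 0.45000.
Difference = 16/34 − 9/20 = 7/340 ≈ 0.0206.

MAP − MLE = 0.0206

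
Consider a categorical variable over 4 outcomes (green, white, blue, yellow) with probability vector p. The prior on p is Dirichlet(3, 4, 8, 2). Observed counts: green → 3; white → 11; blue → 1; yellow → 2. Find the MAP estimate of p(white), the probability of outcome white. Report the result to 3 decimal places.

The posterior is Dirichlet(αᵢ + nᵢ) = Dirichlet(6, 15, 9, 4).
For a Dirichlet(a₁,…,a_K) with all aᵢ > 1, the mode has j-th component (aⱼ − 1)/(Σaᵢ − K).
Here Σaᵢ = 34 and K = 4, so p(white) = (15 − 1)/(34 − 4) = 14/30 ≈ 0.467.

MAP estimate of p(white) = 0.467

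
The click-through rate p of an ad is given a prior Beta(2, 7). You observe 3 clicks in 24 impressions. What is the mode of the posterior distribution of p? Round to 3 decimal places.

p̂_MAP = 0.129

Prior: Beta(2, 7).
Data: 3 successes in 24 trials. The binomial likelihood contributes p^3(1−p)^21, so the posterior is Beta(2+3, 7+21) = Beta(5, 28).
For Beta(a, b) with a, b > 1 the mode is (a−1)/(a+b−2) = 4/31 ≈ 0.129.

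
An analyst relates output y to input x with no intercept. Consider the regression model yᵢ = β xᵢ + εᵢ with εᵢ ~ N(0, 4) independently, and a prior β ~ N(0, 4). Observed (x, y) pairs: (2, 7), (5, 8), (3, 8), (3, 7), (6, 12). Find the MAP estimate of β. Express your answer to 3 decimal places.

log p(β | y) = −Σ(yᵢ − βxᵢ)²/(2·4) − β²/(2·4) + const.
Setting the derivative to zero: Σxᵢ(yᵢ − βxᵢ)/4 − β/4 = 0, so β = Σxᵢyᵢ / (Σxᵢ² + σ²/τ²).
Σxᵢyᵢ = 2·7 + 5·8 + 3·8 + 3·7 + 6·12 = 171; Σxᵢ² = 83; σ²/τ² = 1.
β̂_MAP = 171 / (83 + 1) = 171/84 ≈ 2.036.

β̂_MAP = 2.036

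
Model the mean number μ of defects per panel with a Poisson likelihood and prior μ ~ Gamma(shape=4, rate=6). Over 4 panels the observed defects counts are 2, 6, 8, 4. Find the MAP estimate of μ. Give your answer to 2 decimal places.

μ̂_MAP = 2.30

Σxᵢ = 2+6+8+4 = 20, with n = 4.
Posterior ∝ μ^3e^(−6μ) · μ^20e^(−4μ) = μ^23e^(−10μ), i.e. Gamma(shape=24, rate=10).
The mode of a Gamma(a, b) with a ≥ 1 (shape–rate) is (a−1)/b = 23/10 ≈ 2.30.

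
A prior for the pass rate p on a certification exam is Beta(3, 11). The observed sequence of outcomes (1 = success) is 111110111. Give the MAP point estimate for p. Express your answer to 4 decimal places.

Prior: Beta(3, 11).
Data: 8 successes in 9 trials (from the sequence). The binomial likelihood contributes p^8(1−p)^1, so the posterior is Beta(3+8, 11+1) = Beta(11, 12).
For Beta(a, b) with a, b > 1 the mode is (a−1)/(a+b−2) = 10/21 ≈ 0.4762.

p̂_MAP = 0.4762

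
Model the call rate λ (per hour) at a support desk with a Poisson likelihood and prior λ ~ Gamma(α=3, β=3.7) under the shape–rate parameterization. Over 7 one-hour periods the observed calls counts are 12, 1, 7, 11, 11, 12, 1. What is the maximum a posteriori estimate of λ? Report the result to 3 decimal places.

Σxᵢ = 12+1+7+11+11+12+1 = 55, with n = 7.
Posterior ∝ λ^2e^(−3.7λ) · λ^55e^(−7λ) = λ^57e^(−10.7λ), i.e. Gamma(shape=58, rate=10.7).
The mode of a Gamma(a, b) with a ≥ 1 (shape–rate) is (a−1)/b = 57/10.7 ≈ 5.327.

λ̂_MAP = 5.327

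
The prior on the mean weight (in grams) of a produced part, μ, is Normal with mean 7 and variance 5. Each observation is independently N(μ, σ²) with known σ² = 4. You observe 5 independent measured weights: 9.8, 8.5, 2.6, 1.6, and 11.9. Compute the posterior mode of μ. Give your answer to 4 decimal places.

μ̂_MAP = 6.8966

n = 5; x̄ = (9.8 + 8.5 + 2.6 + 1.6 + 11.9)/5 = 34.4/5 = 6.88.
For a Normal prior and Normal likelihood with known variance, the posterior is Normal; its mode equals its mean, the precision-weighted average.
Prior precision 1/σ₀² = 1/5 = 0.2; data precision n/σ² = 5/4 = 1.25.
μ̂ = (0.2·7 + 1.25·6.88) / (0.2 + 1.25) = 10/1.45 = 200/29 ≈ 6.8966.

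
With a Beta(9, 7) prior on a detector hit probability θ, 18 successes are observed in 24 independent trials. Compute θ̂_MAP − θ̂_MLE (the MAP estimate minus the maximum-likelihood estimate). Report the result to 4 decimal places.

MAP − MLE = -0.0658

Posterior is Beta(27, 13); MAP = (27−1)/(40−2) = 26/38 ≈ 0.68421.
MLE ignores the prior: θ̂_MLE = k/n = 18/24 ≈ 0.75000.
Difference = 26/38 − 18/24 = -5/76 ≈ -0.0658.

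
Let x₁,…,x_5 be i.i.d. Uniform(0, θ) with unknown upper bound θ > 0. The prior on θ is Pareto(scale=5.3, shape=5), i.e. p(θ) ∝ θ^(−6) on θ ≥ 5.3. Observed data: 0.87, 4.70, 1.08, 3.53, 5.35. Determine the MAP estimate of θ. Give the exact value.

The Uniform(0, θ) likelihood is θ^(−n) for θ ≥ max(xᵢ), zero otherwise. Here max(xᵢ) = 5.35.
Posterior ∝ θ^(−6) · θ^(−5) = θ^(−11) on θ ≥ max(5.3, 5.35) = 5.35.
This density is strictly decreasing in θ, so the posterior mode lies at the lower boundary of the support.

θ̂_MAP = 5.35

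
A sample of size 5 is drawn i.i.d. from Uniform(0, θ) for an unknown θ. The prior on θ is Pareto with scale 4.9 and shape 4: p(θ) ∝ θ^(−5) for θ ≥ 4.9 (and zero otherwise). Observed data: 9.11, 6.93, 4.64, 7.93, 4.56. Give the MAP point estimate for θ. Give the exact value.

The Uniform(0, θ) likelihood is θ^(−n) for θ ≥ max(xᵢ), zero otherwise. Here max(xᵢ) = 9.11.
Posterior ∝ θ^(−5) · θ^(−5) = θ^(−10) on θ ≥ max(4.9, 9.11) = 9.11.
This density is strictly decreasing in θ, so the posterior mode lies at the lower boundary of the support.

θ̂_MAP = 9.11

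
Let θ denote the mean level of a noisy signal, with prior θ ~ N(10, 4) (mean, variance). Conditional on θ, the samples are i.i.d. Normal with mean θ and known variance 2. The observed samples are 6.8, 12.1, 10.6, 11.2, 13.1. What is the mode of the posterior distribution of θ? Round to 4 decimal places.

θ̂_MAP = 10.6909

n = 5; x̄ = (6.8 + 12.1 + 10.6 + 11.2 + 13.1)/5 = 53.8/5 = 10.76.
For a Normal prior and Normal likelihood with known variance, the posterior is Normal; its mode equals its mean, the precision-weighted average.
Prior precision 1/σ₀² = 1/4 = 0.25; data precision n/σ² = 5/2 = 2.5.
θ̂ = (0.25·10 + 2.5·10.76) / (0.25 + 2.5) = 29.4/2.75 = 588/55 ≈ 10.6909.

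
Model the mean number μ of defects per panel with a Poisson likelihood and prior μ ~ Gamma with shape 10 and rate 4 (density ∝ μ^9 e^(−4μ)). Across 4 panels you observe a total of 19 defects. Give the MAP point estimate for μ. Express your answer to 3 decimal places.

μ̂_MAP = 3.500

Σxᵢ = 19, n = 4.
Posterior ∝ μ^9e^(−4μ) · μ^19e^(−4μ) = μ^28e^(−8μ), i.e. Gamma(shape=29, rate=8).
The mode of a Gamma(a, b) with a ≥ 1 (shape–rate) is (a−1)/b = 28/8 ≈ 3.500.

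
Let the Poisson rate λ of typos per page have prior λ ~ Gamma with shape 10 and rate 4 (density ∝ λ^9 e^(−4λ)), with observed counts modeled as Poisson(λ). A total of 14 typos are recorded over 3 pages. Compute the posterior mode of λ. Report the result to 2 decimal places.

λ̂_MAP = 3.29

Σxᵢ = 14, n = 3.
Posterior ∝ λ^9e^(−4λ) · λ^14e^(−3λ) = λ^23e^(−7λ), i.e. Gamma(shape=24, rate=7).
The mode of a Gamma(a, b) with a ≥ 1 (shape–rate) is (a−1)/b = 23/7 ≈ 3.29.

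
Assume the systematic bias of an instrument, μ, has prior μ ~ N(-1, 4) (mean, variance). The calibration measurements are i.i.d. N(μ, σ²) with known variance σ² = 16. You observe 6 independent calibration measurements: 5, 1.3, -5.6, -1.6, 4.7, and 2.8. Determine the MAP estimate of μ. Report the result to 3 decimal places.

μ̂_MAP = 0.260

n = 6; x̄ = (5 + 1.3 + (-5.6) + (-1.6) + 4.7 + 2.8)/6 = 6.6/6 = 1.1.
For a Normal prior and Normal likelihood with known variance, the posterior is Normal; its mode equals its mean, the precision-weighted average.
Prior precision 1/σ₀² = 1/4 = 0.25; data precision n/σ² = 6/16 = 0.375.
μ̂ = (0.25·(-1) + 0.375·1.1) / (0.25 + 0.375) = 0.1625/0.625 = 0.260.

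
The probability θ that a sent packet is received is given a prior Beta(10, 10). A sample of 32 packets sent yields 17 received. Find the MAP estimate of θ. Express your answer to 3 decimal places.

Prior: Beta(10, 10).
Data: 17 successes in 32 trials. The binomial likelihood contributes θ^17(1−θ)^15, so the posterior is Beta(10+17, 10+15) = Beta(27, 25).
For Beta(a, b) with a, b > 1 the mode is (a−1)/(a+b−2) = 26/50 ≈ 0.520.

θ̂_MAP = 0.520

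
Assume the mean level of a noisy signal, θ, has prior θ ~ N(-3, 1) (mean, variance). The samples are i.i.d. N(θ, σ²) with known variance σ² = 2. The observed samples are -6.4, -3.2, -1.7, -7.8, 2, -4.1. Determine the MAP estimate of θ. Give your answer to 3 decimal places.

θ̂_MAP = -3.400

n = 6; x̄ = ((-6.4) + (-3.2) + (-1.7) + (-7.8) + 2 + (-4.1))/6 = -21.2/6 = -53/15 ≈ -3.5333.
For a Normal prior and Normal likelihood with known variance, the posterior is Normal; its mode equals its mean, the precision-weighted average.
Prior precision 1/σ₀² = 1/1 = 1; data precision n/σ² = 6/2 = 3.
θ̂ = (1·(-3) + 3·(-53/15)) / (1 + 3) = (-13.6)/4 = -3.400.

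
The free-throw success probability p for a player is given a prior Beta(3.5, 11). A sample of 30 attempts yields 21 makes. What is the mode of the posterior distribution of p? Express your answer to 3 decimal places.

p̂_MAP = 0.553

Prior: Beta(3.5, 11).
Data: 21 successes in 30 trials. The binomial likelihood contributes p^21(1−p)^9, so the posterior is Beta(3.5+21, 11+9) = Beta(24.5, 20).
For Beta(a, b) with a, b > 1 the mode is (a−1)/(a+b−2) = 23.5/42.5 ≈ 0.553.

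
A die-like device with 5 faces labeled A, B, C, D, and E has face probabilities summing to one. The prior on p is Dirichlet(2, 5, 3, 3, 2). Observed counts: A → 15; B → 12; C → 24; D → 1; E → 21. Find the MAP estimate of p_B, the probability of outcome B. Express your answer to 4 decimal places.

The posterior is Dirichlet(αᵢ + nᵢ) = Dirichlet(17, 17, 27, 4, 23).
For a Dirichlet(a₁,…,a_K) with all aᵢ > 1, the mode has j-th component (aⱼ − 1)/(Σaᵢ − K).
Here Σaᵢ = 88 and K = 5, so p_B = (17 − 1)/(88 − 5) = 16/83 ≈ 0.1928.

MAP estimate of p_B = 0.1928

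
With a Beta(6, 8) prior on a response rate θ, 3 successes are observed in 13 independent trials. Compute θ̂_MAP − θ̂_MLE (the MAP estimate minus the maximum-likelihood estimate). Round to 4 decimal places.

Posterior is Beta(9, 18); MAP = (9−1)/(27−2) = 8/25 ≈ 0.32000.
MLE ignores the prior: θ̂_MLE = k/n = 3/13 ≈ 0.23077.
Difference = 8/25 − 3/13 = 29/325 ≈ 0.0892.

MAP − MLE = 0.0892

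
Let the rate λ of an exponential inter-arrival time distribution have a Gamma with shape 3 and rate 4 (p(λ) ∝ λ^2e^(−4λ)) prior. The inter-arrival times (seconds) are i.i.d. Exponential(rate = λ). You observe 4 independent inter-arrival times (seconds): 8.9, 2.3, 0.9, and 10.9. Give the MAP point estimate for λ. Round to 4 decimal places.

λ̂_MAP = 0.2222

The Exponential(rate=λ) likelihood is ∝ λ^n e^(−λΣtᵢ). Here n = 4 and Σtᵢ = 8.9 + 2.3 + 0.9 + 10.9 = 23.
Posterior ∝ λ^2e^(−4λ) · λ^4e^(−23λ) = λ^6e^(−27λ), i.e. Gamma(7, 27).
Mode = (a−1)/b = 6/27 ≈ 0.2222.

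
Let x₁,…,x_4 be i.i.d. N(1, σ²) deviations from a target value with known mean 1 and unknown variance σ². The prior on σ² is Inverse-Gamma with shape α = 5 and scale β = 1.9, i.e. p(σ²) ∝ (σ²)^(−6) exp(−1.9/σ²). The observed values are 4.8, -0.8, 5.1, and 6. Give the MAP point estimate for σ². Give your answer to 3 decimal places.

σ̂²_MAP = 3.956

Sum of squared deviations about the known mean: SS = (4.8−1)² + (-0.8−1)² + (5.1−1)² + (6−1)² = 59.49.
The Normal likelihood contributes (σ²)^(−n/2) exp(−SS/(2σ²)), so the posterior is Inverse-Gamma(α + n/2, β + SS/2) = Inverse-Gamma(7, 31.645).
The mode of Inverse-Gamma(a, b) is b/(a+1) = 31.645/8 ≈ 3.956.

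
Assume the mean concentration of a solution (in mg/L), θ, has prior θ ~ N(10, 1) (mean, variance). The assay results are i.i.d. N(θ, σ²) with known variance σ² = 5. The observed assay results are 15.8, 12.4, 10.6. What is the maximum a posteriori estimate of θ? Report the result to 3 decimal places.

θ̂_MAP = 11.100

n = 3; x̄ = (15.8 + 12.4 + 10.6)/3 = 38.8/3 = 194/15 ≈ 12.9333.
For a Normal prior and Normal likelihood with known variance, the posterior is Normal; its mode equals its mean, the precision-weighted average.
Prior precision 1/σ₀² = 1/1 = 1; data precision n/σ² = 3/5 = 0.6.
θ̂ = (1·10 + 0.6·(194/15)) / (1 + 0.6) = 17.76/1.6 = 11.100.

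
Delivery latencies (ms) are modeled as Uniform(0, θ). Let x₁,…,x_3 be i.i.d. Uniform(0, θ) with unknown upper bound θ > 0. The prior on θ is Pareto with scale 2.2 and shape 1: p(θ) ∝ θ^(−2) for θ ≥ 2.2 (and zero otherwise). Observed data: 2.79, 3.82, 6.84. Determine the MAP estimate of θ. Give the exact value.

θ̂_MAP = 6.84

The Uniform(0, θ) likelihood is θ^(−n) for θ ≥ max(xᵢ), zero otherwise. Here max(xᵢ) = 6.84.
Posterior ∝ θ^(−2) · θ^(−3) = θ^(−5) on θ ≥ max(2.2, 6.84) = 6.84.
This density is strictly decreasing in θ, so the posterior mode lies at the lower boundary of the support.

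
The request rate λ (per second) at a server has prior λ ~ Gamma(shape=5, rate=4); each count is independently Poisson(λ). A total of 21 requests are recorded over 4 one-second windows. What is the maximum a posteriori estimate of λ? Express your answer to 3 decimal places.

Σxᵢ = 21, n = 4.
Posterior ∝ λ^4e^(−4λ) · λ^21e^(−4λ) = λ^25e^(−8λ), i.e. Gamma(shape=26, rate=8).
The mode of a Gamma(a, b) with a ≥ 1 (shape–rate) is (a−1)/b = 25/8 ≈ 3.125.

λ̂_MAP = 3.125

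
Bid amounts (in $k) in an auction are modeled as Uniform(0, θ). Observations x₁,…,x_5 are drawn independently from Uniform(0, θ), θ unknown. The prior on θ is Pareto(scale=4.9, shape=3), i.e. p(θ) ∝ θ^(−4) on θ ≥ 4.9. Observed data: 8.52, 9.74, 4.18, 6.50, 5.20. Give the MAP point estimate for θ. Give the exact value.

The Uniform(0, θ) likelihood is θ^(−n) for θ ≥ max(xᵢ), zero otherwise. Here max(xᵢ) = 9.74.
Posterior ∝ θ^(−4) · θ^(−5) = θ^(−9) on θ ≥ max(4.9, 9.74) = 9.74.
This density is strictly decreasing in θ, so the posterior mode lies at the lower boundary of the support.

θ̂_MAP = 9.74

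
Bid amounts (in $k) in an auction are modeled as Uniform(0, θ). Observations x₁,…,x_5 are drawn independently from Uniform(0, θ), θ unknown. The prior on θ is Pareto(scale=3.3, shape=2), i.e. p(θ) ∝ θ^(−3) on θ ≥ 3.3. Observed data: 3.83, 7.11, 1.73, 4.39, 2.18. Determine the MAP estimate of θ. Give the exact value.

The Uniform(0, θ) likelihood is θ^(−n) for θ ≥ max(xᵢ), zero otherwise. Here max(xᵢ) = 7.11.
Posterior ∝ θ^(−3) · θ^(−5) = θ^(−8) on θ ≥ max(3.3, 7.11) = 7.11.
This density is strictly decreasing in θ, so the posterior mode lies at the lower boundary of the support.

θ̂_MAP = 7.11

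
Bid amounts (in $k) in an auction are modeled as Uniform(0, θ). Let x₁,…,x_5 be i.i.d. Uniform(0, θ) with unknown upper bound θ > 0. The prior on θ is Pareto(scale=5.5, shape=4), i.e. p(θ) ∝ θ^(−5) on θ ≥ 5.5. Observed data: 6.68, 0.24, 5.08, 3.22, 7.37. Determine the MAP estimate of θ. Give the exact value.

The Uniform(0, θ) likelihood is θ^(−n) for θ ≥ max(xᵢ), zero otherwise. Here max(xᵢ) = 7.37.
Posterior ∝ θ^(−5) · θ^(−5) = θ^(−10) on θ ≥ max(5.5, 7.37) = 7.37.
This density is strictly decreasing in θ, so the posterior mode lies at the lower boundary of the support.

θ̂_MAP = 7.37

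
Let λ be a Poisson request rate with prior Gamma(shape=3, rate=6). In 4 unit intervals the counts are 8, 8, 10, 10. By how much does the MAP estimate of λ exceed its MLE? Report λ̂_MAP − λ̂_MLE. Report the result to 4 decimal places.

Σxᵢ = 36. Posterior is Gamma(39, 10); MAP = (39−1)/10 = 38/10 ≈ 3.80000.
MLE = x̄ = 36/4 ≈ 9.00000.
Difference = 38/10 − 36/4 = -26/5 ≈ -5.2000.

MAP − MLE = -5.2000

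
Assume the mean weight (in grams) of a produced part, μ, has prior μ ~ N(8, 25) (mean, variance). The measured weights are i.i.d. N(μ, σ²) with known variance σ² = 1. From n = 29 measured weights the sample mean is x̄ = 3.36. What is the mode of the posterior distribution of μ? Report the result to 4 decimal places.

n = 29, x̄ = 3.36.
For a Normal prior and Normal likelihood with known variance, the posterior is Normal; its mode equals its mean, the precision-weighted average.
Prior precision 1/σ₀² = 1/25 = 0.04; data precision n/σ² = 29/1 = 29.
μ̂ = (0.04·8 + 29·3.36) / (0.04 + 29) = 97.76/29.04 = 1222/363 ≈ 3.3664.

μ̂_MAP = 3.3664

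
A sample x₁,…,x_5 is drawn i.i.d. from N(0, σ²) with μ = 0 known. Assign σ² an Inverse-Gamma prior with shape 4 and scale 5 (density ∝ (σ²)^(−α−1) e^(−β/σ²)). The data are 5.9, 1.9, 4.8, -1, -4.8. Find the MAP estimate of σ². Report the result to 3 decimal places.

Sum of squared deviations about the known mean: SS = (5.9−0)² + (1.9−0)² + (4.8−0)² + (-1−0)² + (-4.8−0)² = 85.5.
The Normal likelihood contributes (σ²)^(−n/2) exp(−SS/(2σ²)), so the posterior is Inverse-Gamma(α + n/2, β + SS/2) = Inverse-Gamma(6.5, 47.75).
The mode of Inverse-Gamma(a, b) is b/(a+1) = 47.75/7.5 ≈ 6.367.

σ̂²_MAP = 6.367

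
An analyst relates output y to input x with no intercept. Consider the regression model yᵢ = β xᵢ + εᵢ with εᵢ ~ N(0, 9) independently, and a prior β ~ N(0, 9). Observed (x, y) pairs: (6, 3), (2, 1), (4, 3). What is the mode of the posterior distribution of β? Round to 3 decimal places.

log p(β | y) = −Σ(yᵢ − βxᵢ)²/(2·9) − β²/(2·9) + const.
Setting the derivative to zero: Σxᵢ(yᵢ − βxᵢ)/9 − β/9 = 0, so β = Σxᵢyᵢ / (Σxᵢ² + σ²/τ²).
Σxᵢyᵢ = 6·3 + 2·1 + 4·3 = 32; Σxᵢ² = 56; σ²/τ² = 1.
β̂_MAP = 32 / (56 + 1) = 32/57 ≈ 0.561.

β̂_MAP = 0.561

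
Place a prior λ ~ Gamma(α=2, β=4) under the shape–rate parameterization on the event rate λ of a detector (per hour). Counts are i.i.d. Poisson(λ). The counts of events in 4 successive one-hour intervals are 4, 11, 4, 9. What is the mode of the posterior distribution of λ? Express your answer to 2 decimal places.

λ̂_MAP = 3.63

Σxᵢ = 4+11+4+9 = 28, with n = 4.
Posterior ∝ λe^(−4λ) · λ^28e^(−4λ) = λ^29e^(−8λ), i.e. Gamma(shape=30, rate=8).
The mode of a Gamma(a, b) with a ≥ 1 (shape–rate) is (a−1)/b = 29/8 ≈ 3.63.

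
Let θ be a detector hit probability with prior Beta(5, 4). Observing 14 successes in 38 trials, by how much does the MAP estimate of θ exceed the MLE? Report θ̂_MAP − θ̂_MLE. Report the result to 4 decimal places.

Posterior is Beta(19, 28); MAP = (19−1)/(47−2) = 18/45 ≈ 0.40000.
MLE ignores the prior: θ̂_MLE = k/n = 14/38 ≈ 0.36842.
Difference = 18/45 − 14/38 = 3/95 ≈ 0.0316.

MAP − MLE = 0.0316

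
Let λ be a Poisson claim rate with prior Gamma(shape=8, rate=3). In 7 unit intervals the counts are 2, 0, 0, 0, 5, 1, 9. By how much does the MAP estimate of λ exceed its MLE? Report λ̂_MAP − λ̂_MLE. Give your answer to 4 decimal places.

MAP − MLE = -0.0286

Σxᵢ = 17. Posterior is Gamma(25, 10); MAP = (25−1)/10 = 24/10 ≈ 2.40000.
MLE = x̄ = 17/7 ≈ 2.42857.
Difference = 24/10 − 17/7 = -1/35 ≈ -0.0286.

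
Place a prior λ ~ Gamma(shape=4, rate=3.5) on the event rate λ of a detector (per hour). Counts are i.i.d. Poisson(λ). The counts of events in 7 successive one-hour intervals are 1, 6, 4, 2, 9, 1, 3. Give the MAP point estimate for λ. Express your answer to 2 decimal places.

Σxᵢ = 1+6+4+2+9+1+3 = 26, with n = 7.
Posterior ∝ λ^3e^(−3.5λ) · λ^26e^(−7λ) = λ^29e^(−10.5λ), i.e. Gamma(shape=30, rate=10.5).
The mode of a Gamma(a, b) with a ≥ 1 (shape–rate) is (a−1)/b = 29/10.5 ≈ 2.76.

λ̂_MAP = 2.76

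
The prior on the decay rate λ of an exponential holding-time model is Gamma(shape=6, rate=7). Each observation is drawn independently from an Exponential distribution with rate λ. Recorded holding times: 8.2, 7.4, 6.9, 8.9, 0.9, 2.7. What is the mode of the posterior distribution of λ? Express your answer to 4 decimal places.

λ̂_MAP = 0.2619

The Exponential(rate=λ) likelihood is ∝ λ^n e^(−λΣtᵢ). Here n = 6 and Σtᵢ = 8.2 + 7.4 + 6.9 + 8.9 + 0.9 + 2.7 = 35.
Posterior ∝ λ^5e^(−7λ) · λ^6e^(−35λ) = λ^11e^(−42λ), i.e. Gamma(12, 42).
Mode = (a−1)/b = 11/42 ≈ 0.2619.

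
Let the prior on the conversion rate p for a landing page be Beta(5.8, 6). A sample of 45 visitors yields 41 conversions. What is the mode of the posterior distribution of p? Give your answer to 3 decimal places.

p̂_MAP = 0.836

Prior: Beta(5.8, 6).
Data: 41 successes in 45 trials. The binomial likelihood contributes p^41(1−p)^4, so the posterior is Beta(5.8+41, 6+4) = Beta(46.8, 10).
For Beta(a, b) with a, b > 1 the mode is (a−1)/(a+b−2) = 45.8/54.8 ≈ 0.836.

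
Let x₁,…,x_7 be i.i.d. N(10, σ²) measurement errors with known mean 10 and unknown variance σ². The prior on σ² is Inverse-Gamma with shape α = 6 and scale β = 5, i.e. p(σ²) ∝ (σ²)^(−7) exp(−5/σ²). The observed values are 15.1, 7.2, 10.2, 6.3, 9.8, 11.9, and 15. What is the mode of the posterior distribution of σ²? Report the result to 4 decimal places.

Sum of squared deviations about the known mean: SS = (15.1−10)² + (7.2−10)² + (10.2−10)² + (6.3−10)² + (9.8−10)² + (11.9−10)² + (15−10)² = 76.23.
The Normal likelihood contributes (σ²)^(−n/2) exp(−SS/(2σ²)), so the posterior is Inverse-Gamma(α + n/2, β + SS/2) = Inverse-Gamma(9.5, 43.115).
The mode of Inverse-Gamma(a, b) is b/(a+1) = 43.115/10.5 ≈ 4.1062.

σ̂²_MAP = 4.1062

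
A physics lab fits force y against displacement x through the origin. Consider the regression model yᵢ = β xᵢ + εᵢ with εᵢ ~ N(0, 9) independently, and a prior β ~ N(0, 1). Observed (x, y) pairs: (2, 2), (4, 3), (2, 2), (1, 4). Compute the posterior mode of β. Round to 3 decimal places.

β̂_MAP = 0.706

log p(β | y) = −Σ(yᵢ − βxᵢ)²/(2·9) − β²/(2·1) + const.
Setting the derivative to zero: Σxᵢ(yᵢ − βxᵢ)/9 − β/1 = 0, so β = Σxᵢyᵢ / (Σxᵢ² + σ²/τ²).
Σxᵢyᵢ = 2·2 + 4·3 + 2·2 + 1·4 = 24; Σxᵢ² = 25; σ²/τ² = 9.
β̂_MAP = 24 / (25 + 9) = 24/34 ≈ 0.706.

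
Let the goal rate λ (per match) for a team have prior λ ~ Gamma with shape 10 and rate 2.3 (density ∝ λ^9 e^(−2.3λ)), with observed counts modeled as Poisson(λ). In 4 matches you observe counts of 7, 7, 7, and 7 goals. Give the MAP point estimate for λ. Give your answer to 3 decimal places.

Σxᵢ = 7+7+7+7 = 28, with n = 4.
Posterior ∝ λ^9e^(−2.3λ) · λ^28e^(−4λ) = λ^37e^(−6.3λ), i.e. Gamma(shape=38, rate=6.3).
The mode of a Gamma(a, b) with a ≥ 1 (shape–rate) is (a−1)/b = 37/6.3 ≈ 5.873.

λ̂_MAP = 5.873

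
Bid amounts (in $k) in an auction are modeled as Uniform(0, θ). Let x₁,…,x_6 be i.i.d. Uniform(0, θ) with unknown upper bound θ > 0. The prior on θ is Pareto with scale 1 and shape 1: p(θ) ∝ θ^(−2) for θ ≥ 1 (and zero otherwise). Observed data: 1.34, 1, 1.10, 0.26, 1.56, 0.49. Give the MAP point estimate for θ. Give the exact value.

θ̂_MAP = 1.56

The Uniform(0, θ) likelihood is θ^(−n) for θ ≥ max(xᵢ), zero otherwise. Here max(xᵢ) = 1.56.
Posterior ∝ θ^(−2) · θ^(−6) = θ^(−8) on θ ≥ max(1, 1.56) = 1.56.
This density is strictly decreasing in θ, so the posterior mode lies at the lower boundary of the support.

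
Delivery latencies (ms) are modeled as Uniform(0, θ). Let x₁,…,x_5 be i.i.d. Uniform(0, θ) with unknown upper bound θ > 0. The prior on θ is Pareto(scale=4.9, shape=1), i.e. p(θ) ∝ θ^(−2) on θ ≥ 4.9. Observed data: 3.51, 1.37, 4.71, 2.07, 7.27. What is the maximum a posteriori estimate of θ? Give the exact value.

The Uniform(0, θ) likelihood is θ^(−n) for θ ≥ max(xᵢ), zero otherwise. Here max(xᵢ) = 7.27.
Posterior ∝ θ^(−2) · θ^(−5) = θ^(−7) on θ ≥ max(4.9, 7.27) = 7.27.
This density is strictly decreasing in θ, so the posterior mode lies at the lower boundary of the support.

θ̂_MAP = 7.27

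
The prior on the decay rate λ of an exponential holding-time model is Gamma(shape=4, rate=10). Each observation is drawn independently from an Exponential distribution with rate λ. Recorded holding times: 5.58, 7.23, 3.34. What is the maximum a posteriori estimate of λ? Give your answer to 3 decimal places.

The Exponential(rate=λ) likelihood is ∝ λ^n e^(−λΣtᵢ). Here n = 3 and Σtᵢ = 5.58 + 7.23 + 3.34 = 16.15.
Posterior ∝ λ^3e^(−10λ) · λ^3e^(−16.15λ) = λ^6e^(−26.15λ), i.e. Gamma(7, 26.15).
Mode = (a−1)/b = 6/26.15 ≈ 0.229.

λ̂_MAP = 0.229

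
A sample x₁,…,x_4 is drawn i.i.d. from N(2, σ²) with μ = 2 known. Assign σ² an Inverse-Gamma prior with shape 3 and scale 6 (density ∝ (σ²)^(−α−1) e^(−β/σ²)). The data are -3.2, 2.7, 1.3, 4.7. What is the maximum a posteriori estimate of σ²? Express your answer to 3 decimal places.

Sum of squared deviations about the known mean: SS = (-3.2−2)² + (2.7−2)² + (1.3−2)² + (4.7−2)² = 35.31.
The Normal likelihood contributes (σ²)^(−n/2) exp(−SS/(2σ²)), so the posterior is Inverse-Gamma(α + n/2, β + SS/2) = Inverse-Gamma(5, 23.655).
The mode of Inverse-Gamma(a, b) is b/(a+1) = 23.655/6 ≈ 3.943.

σ̂²_MAP = 3.943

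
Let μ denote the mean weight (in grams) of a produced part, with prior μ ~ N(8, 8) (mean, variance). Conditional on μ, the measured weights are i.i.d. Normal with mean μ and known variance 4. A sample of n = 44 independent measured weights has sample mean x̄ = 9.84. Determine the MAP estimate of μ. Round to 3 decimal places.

n = 44, x̄ = 9.84.
For a Normal prior and Normal likelihood with known variance, the posterior is Normal; its mode equals its mean, the precision-weighted average.
Prior precision 1/σ₀² = 1/8 = 0.125; data precision n/σ² = 44/4 = 11.
μ̂ = (0.125·8 + 11·9.84) / (0.125 + 11) = 109.24/11.125 = 21848/2225 ≈ 9.819.

μ̂_MAP = 9.819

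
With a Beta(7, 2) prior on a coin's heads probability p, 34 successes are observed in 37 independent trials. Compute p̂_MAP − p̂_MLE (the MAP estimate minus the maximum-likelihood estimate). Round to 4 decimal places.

MAP − MLE = -0.0098

Posterior is Beta(41, 5); MAP = (41−1)/(46−2) = 40/44 ≈ 0.90909.
MLE ignores the prior: p̂_MLE = k/n = 34/37 ≈ 0.91892.
Difference = 40/44 − 34/37 = -4/407 ≈ -0.0098.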